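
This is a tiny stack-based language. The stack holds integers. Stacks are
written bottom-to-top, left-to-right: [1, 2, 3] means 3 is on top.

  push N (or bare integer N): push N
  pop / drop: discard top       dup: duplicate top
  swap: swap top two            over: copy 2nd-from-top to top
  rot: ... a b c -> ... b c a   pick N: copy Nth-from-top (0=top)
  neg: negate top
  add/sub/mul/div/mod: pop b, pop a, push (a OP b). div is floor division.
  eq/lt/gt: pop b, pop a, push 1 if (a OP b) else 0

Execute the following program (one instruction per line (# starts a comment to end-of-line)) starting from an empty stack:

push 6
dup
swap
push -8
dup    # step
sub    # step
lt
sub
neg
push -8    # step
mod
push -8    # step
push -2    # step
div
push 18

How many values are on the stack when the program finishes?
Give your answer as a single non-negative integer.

After 'push 6': stack = [6] (depth 1)
After 'dup': stack = [6, 6] (depth 2)
After 'swap': stack = [6, 6] (depth 2)
After 'push -8': stack = [6, 6, -8] (depth 3)
After 'dup': stack = [6, 6, -8, -8] (depth 4)
After 'sub': stack = [6, 6, 0] (depth 3)
After 'lt': stack = [6, 0] (depth 2)
After 'sub': stack = [6] (depth 1)
After 'neg': stack = [-6] (depth 1)
After 'push -8': stack = [-6, -8] (depth 2)
After 'mod': stack = [-6] (depth 1)
After 'push -8': stack = [-6, -8] (depth 2)
After 'push -2': stack = [-6, -8, -2] (depth 3)
After 'div': stack = [-6, 4] (depth 2)
After 'push 18': stack = [-6, 4, 18] (depth 3)

Answer: 3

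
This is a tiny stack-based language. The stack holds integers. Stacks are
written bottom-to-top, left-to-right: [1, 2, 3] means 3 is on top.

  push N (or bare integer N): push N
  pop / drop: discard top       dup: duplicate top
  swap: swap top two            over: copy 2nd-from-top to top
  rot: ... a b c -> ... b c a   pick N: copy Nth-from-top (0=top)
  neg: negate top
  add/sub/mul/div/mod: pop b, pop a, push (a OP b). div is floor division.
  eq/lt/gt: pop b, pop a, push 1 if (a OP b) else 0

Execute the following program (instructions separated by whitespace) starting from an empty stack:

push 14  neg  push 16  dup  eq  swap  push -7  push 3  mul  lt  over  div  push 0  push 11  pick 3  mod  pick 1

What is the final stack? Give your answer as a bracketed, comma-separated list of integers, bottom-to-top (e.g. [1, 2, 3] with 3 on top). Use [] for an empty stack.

After 'push 14': [14]
After 'neg': [-14]
After 'push 16': [-14, 16]
After 'dup': [-14, 16, 16]
After 'eq': [-14, 1]
After 'swap': [1, -14]
After 'push -7': [1, -14, -7]
After 'push 3': [1, -14, -7, 3]
After 'mul': [1, -14, -21]
After 'lt': [1, 0]
After 'over': [1, 0, 1]
After 'div': [1, 0]
After 'push 0': [1, 0, 0]
After 'push 11': [1, 0, 0, 11]
After 'pick 3': [1, 0, 0, 11, 1]
After 'mod': [1, 0, 0, 0]
After 'pick 1': [1, 0, 0, 0, 0]

Answer: [1, 0, 0, 0, 0]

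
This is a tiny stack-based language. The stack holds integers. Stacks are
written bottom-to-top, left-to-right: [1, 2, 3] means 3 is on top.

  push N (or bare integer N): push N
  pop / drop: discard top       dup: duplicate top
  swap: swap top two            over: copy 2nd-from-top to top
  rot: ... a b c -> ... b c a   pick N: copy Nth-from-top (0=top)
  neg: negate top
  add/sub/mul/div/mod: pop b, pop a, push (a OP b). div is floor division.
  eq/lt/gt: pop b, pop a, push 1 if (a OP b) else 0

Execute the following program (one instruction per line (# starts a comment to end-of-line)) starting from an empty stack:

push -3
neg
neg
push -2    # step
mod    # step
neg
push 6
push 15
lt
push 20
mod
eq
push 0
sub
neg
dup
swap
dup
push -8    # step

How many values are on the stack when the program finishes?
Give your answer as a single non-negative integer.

Answer: 4

Derivation:
After 'push -3': stack = [-3] (depth 1)
After 'neg': stack = [3] (depth 1)
After 'neg': stack = [-3] (depth 1)
After 'push -2': stack = [-3, -2] (depth 2)
After 'mod': stack = [-1] (depth 1)
After 'neg': stack = [1] (depth 1)
After 'push 6': stack = [1, 6] (depth 2)
After 'push 15': stack = [1, 6, 15] (depth 3)
After 'lt': stack = [1, 1] (depth 2)
After 'push 20': stack = [1, 1, 20] (depth 3)
After 'mod': stack = [1, 1] (depth 2)
After 'eq': stack = [1] (depth 1)
After 'push 0': stack = [1, 0] (depth 2)
After 'sub': stack = [1] (depth 1)
After 'neg': stack = [-1] (depth 1)
After 'dup': stack = [-1, -1] (depth 2)
After 'swap': stack = [-1, -1] (depth 2)
After 'dup': stack = [-1, -1, -1] (depth 3)
After 'push -8': stack = [-1, -1, -1, -8] (depth 4)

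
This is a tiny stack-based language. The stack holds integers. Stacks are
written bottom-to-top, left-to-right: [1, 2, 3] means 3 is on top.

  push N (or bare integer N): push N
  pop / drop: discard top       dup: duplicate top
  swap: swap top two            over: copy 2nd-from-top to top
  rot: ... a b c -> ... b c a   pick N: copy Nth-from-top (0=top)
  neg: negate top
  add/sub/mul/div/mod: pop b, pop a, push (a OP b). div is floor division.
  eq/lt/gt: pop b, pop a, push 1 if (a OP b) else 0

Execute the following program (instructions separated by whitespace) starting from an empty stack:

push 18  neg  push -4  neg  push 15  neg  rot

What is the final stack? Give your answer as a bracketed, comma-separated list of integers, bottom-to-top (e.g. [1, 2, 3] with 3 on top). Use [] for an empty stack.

After 'push 18': [18]
After 'neg': [-18]
After 'push -4': [-18, -4]
After 'neg': [-18, 4]
After 'push 15': [-18, 4, 15]
After 'neg': [-18, 4, -15]
After 'rot': [4, -15, -18]

Answer: [4, -15, -18]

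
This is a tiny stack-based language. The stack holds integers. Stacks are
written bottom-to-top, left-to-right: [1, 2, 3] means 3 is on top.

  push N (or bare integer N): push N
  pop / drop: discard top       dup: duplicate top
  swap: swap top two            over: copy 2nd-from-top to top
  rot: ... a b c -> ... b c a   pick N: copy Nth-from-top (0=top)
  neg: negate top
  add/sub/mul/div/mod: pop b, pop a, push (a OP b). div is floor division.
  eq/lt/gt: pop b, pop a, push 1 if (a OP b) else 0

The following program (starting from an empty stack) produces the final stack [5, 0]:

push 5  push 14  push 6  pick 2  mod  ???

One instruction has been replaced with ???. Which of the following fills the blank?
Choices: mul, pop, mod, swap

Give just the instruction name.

Answer: mod

Derivation:
Stack before ???: [5, 14, 1]
Stack after ???:  [5, 0]
Checking each choice:
  mul: produces [5, 14]
  pop: produces [5, 14]
  mod: MATCH
  swap: produces [5, 1, 14]


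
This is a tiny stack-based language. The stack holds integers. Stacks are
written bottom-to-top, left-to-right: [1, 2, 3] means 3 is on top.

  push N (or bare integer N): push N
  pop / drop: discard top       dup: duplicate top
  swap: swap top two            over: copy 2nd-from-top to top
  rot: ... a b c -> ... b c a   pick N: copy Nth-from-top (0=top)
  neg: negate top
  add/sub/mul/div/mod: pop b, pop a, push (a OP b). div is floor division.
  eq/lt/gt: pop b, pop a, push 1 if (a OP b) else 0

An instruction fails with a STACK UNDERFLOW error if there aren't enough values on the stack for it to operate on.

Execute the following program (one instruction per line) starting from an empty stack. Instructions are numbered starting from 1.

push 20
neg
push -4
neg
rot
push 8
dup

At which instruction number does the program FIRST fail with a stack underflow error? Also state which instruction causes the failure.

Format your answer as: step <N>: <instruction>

Answer: step 5: rot

Derivation:
Step 1 ('push 20'): stack = [20], depth = 1
Step 2 ('neg'): stack = [-20], depth = 1
Step 3 ('push -4'): stack = [-20, -4], depth = 2
Step 4 ('neg'): stack = [-20, 4], depth = 2
Step 5 ('rot'): needs 3 value(s) but depth is 2 — STACK UNDERFLOW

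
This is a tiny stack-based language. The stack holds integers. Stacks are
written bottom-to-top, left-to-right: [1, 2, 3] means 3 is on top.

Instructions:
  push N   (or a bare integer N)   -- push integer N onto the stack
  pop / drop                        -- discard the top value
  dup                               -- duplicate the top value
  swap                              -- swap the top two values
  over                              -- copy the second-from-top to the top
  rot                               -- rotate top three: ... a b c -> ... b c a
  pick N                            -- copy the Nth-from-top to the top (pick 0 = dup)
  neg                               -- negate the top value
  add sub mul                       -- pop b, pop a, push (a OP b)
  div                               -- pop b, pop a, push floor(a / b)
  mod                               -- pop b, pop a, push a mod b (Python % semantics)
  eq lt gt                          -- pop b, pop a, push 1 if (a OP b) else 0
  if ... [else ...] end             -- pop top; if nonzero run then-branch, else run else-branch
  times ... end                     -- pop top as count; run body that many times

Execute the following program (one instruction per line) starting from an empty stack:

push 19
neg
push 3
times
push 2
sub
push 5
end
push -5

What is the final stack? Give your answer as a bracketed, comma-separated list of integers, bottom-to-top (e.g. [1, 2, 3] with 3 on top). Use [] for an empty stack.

Answer: [-21, 3, 3, 5, -5]

Derivation:
After 'push 19': [19]
After 'neg': [-19]
After 'push 3': [-19, 3]
After 'times': [-19]
After 'push 2': [-19, 2]
After 'sub': [-21]
After 'push 5': [-21, 5]
After 'push 2': [-21, 5, 2]
After 'sub': [-21, 3]
After 'push 5': [-21, 3, 5]
After 'push 2': [-21, 3, 5, 2]
After 'sub': [-21, 3, 3]
After 'push 5': [-21, 3, 3, 5]
After 'push -5': [-21, 3, 3, 5, -5]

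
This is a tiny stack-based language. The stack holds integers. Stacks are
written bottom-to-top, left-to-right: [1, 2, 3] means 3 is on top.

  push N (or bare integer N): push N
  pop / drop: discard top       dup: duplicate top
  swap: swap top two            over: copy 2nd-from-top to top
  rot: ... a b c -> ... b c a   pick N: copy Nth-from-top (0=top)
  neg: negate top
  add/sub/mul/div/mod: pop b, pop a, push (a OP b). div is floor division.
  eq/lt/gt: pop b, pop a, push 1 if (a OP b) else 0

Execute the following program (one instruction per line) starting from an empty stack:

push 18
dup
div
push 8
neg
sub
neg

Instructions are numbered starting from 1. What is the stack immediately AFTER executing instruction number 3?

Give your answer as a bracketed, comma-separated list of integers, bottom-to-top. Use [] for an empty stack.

Answer: [1]

Derivation:
Step 1 ('push 18'): [18]
Step 2 ('dup'): [18, 18]
Step 3 ('div'): [1]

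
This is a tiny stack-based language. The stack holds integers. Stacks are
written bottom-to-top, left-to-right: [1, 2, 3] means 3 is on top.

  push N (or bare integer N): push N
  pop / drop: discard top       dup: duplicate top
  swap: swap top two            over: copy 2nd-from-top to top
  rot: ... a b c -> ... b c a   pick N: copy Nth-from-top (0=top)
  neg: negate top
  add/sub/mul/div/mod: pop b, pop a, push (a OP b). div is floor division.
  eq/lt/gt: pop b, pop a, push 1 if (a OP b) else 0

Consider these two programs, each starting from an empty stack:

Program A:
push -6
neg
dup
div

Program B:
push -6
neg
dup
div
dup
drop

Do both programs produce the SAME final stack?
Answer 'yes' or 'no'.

Answer: yes

Derivation:
Program A trace:
  After 'push -6': [-6]
  After 'neg': [6]
  After 'dup': [6, 6]
  After 'div': [1]
Program A final stack: [1]

Program B trace:
  After 'push -6': [-6]
  After 'neg': [6]
  After 'dup': [6, 6]
  After 'div': [1]
  After 'dup': [1, 1]
  After 'drop': [1]
Program B final stack: [1]
Same: yes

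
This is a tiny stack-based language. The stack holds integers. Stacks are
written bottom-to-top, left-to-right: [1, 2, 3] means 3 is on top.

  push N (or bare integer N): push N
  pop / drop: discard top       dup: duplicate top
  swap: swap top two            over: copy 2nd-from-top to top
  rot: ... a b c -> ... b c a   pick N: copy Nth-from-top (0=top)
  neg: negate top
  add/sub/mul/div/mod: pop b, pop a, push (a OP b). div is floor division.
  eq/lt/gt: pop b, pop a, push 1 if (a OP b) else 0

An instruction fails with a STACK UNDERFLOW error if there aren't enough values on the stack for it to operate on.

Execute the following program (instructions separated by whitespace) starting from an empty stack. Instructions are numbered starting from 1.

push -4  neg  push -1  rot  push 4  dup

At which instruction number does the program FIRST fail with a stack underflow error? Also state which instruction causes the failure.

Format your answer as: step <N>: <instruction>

Step 1 ('push -4'): stack = [-4], depth = 1
Step 2 ('neg'): stack = [4], depth = 1
Step 3 ('push -1'): stack = [4, -1], depth = 2
Step 4 ('rot'): needs 3 value(s) but depth is 2 — STACK UNDERFLOW

Answer: step 4: rot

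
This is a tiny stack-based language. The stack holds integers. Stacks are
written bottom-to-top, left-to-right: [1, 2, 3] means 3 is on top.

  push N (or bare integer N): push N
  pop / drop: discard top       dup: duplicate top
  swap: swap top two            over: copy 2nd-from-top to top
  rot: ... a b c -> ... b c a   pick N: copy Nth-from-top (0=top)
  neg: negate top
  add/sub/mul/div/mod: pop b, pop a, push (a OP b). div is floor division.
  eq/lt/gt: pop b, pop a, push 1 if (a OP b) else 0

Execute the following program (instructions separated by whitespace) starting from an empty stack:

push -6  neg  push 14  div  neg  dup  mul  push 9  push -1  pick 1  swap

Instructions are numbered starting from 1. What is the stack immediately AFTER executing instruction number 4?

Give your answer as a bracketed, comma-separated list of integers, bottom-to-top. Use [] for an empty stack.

Answer: [0]

Derivation:
Step 1 ('push -6'): [-6]
Step 2 ('neg'): [6]
Step 3 ('push 14'): [6, 14]
Step 4 ('div'): [0]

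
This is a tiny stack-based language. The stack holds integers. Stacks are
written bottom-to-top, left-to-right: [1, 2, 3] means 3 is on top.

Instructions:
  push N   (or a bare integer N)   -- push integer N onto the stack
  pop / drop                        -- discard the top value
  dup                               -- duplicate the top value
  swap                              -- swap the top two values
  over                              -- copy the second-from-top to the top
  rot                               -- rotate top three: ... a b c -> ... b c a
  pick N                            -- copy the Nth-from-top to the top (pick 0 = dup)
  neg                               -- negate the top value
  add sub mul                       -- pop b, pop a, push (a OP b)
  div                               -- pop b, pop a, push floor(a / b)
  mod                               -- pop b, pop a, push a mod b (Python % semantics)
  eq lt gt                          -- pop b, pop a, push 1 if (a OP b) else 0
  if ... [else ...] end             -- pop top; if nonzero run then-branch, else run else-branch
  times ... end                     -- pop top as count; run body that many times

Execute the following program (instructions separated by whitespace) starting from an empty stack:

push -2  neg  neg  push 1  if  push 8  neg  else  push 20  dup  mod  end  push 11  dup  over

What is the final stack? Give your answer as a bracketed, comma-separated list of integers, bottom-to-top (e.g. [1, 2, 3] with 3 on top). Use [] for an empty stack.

Answer: [-2, -8, 11, 11, 11]

Derivation:
After 'push -2': [-2]
After 'neg': [2]
After 'neg': [-2]
After 'push 1': [-2, 1]
After 'if': [-2]
After 'push 8': [-2, 8]
After 'neg': [-2, -8]
After 'push 11': [-2, -8, 11]
After 'dup': [-2, -8, 11, 11]
After 'over': [-2, -8, 11, 11, 11]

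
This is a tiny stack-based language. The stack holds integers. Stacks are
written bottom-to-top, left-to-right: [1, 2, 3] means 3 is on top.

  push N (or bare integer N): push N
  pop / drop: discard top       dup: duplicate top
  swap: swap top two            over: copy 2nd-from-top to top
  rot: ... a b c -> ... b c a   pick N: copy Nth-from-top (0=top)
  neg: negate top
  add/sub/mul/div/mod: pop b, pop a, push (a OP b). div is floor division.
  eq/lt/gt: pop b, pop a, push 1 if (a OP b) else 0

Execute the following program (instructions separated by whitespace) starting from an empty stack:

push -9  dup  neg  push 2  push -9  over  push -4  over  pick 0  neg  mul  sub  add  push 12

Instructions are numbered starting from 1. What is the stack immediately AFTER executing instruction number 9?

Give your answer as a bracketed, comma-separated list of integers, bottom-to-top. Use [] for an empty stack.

Answer: [-9, 9, 2, -9, 2, -4, 2, 2]

Derivation:
Step 1 ('push -9'): [-9]
Step 2 ('dup'): [-9, -9]
Step 3 ('neg'): [-9, 9]
Step 4 ('push 2'): [-9, 9, 2]
Step 5 ('push -9'): [-9, 9, 2, -9]
Step 6 ('over'): [-9, 9, 2, -9, 2]
Step 7 ('push -4'): [-9, 9, 2, -9, 2, -4]
Step 8 ('over'): [-9, 9, 2, -9, 2, -4, 2]
Step 9 ('pick 0'): [-9, 9, 2, -9, 2, -4, 2, 2]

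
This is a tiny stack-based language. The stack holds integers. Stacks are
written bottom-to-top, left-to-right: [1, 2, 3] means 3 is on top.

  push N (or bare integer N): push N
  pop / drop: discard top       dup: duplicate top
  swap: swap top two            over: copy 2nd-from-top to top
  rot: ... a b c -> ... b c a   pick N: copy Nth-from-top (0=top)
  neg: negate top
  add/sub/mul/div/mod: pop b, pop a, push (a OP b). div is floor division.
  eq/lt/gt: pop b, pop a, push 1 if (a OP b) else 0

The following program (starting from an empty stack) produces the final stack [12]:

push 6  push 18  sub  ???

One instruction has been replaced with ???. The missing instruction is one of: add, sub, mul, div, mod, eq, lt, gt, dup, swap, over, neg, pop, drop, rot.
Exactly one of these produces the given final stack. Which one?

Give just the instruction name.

Answer: neg

Derivation:
Stack before ???: [-12]
Stack after ???:  [12]
The instruction that transforms [-12] -> [12] is: neg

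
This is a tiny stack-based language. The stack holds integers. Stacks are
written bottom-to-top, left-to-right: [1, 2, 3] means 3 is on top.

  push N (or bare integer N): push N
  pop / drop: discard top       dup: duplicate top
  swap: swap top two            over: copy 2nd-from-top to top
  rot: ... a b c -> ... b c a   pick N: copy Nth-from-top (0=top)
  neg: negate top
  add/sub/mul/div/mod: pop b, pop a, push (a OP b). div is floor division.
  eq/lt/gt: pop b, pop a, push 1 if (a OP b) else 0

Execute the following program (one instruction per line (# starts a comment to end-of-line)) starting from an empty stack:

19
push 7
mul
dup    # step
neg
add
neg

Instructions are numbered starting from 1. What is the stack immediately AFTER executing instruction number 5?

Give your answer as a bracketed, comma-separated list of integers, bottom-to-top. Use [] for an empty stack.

Step 1 ('19'): [19]
Step 2 ('push 7'): [19, 7]
Step 3 ('mul'): [133]
Step 4 ('dup'): [133, 133]
Step 5 ('neg'): [133, -133]

Answer: [133, -133]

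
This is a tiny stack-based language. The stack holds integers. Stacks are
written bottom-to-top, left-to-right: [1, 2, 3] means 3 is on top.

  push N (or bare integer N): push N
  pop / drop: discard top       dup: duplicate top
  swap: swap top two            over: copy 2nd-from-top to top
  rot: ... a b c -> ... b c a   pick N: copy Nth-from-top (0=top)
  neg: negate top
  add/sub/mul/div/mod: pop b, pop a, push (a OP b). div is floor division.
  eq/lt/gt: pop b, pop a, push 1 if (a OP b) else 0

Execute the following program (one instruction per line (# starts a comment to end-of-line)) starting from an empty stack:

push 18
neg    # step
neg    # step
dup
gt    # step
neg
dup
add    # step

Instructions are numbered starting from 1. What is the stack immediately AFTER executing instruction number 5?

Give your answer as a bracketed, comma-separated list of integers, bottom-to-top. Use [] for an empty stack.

Answer: [0]

Derivation:
Step 1 ('push 18'): [18]
Step 2 ('neg'): [-18]
Step 3 ('neg'): [18]
Step 4 ('dup'): [18, 18]
Step 5 ('gt'): [0]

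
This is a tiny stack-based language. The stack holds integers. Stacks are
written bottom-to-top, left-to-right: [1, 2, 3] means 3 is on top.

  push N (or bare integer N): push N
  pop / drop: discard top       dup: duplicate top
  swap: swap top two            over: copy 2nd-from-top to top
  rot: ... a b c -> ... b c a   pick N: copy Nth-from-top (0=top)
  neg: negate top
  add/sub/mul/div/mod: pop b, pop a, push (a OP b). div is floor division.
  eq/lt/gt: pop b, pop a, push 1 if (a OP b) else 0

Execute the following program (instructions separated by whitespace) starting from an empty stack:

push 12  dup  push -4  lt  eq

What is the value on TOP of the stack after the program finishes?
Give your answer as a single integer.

After 'push 12': [12]
After 'dup': [12, 12]
After 'push -4': [12, 12, -4]
After 'lt': [12, 0]
After 'eq': [0]

Answer: 0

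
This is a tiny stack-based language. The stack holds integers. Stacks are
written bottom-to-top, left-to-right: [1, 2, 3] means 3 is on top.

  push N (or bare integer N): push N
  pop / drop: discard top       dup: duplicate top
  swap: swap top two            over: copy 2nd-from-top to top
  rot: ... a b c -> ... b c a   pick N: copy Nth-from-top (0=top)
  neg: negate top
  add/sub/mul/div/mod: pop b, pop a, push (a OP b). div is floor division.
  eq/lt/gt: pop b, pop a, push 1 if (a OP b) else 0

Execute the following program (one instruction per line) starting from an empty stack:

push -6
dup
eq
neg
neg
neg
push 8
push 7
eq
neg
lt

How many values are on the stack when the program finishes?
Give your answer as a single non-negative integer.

Answer: 1

Derivation:
After 'push -6': stack = [-6] (depth 1)
After 'dup': stack = [-6, -6] (depth 2)
After 'eq': stack = [1] (depth 1)
After 'neg': stack = [-1] (depth 1)
After 'neg': stack = [1] (depth 1)
After 'neg': stack = [-1] (depth 1)
After 'push 8': stack = [-1, 8] (depth 2)
After 'push 7': stack = [-1, 8, 7] (depth 3)
After 'eq': stack = [-1, 0] (depth 2)
After 'neg': stack = [-1, 0] (depth 2)
After 'lt': stack = [1] (depth 1)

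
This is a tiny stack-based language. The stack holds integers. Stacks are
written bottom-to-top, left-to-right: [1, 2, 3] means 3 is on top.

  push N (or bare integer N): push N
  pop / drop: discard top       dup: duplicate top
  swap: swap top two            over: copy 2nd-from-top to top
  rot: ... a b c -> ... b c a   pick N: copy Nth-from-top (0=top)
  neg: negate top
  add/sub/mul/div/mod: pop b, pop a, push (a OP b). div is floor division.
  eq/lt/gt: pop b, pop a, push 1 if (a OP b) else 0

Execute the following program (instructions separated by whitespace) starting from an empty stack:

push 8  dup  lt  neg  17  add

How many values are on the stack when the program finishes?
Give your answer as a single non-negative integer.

After 'push 8': stack = [8] (depth 1)
After 'dup': stack = [8, 8] (depth 2)
After 'lt': stack = [0] (depth 1)
After 'neg': stack = [0] (depth 1)
After 'push 17': stack = [0, 17] (depth 2)
After 'add': stack = [17] (depth 1)

Answer: 1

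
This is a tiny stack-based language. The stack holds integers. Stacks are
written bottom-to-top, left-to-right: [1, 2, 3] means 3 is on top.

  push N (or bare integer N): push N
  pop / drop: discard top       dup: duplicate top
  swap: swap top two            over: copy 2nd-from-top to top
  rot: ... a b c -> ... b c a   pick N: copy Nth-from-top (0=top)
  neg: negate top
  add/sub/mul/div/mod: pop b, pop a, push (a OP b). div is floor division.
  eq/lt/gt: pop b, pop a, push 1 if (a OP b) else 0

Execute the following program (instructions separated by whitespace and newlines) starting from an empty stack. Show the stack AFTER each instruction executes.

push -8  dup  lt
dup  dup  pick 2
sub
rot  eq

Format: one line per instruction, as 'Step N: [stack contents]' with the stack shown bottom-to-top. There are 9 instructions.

Step 1: [-8]
Step 2: [-8, -8]
Step 3: [0]
Step 4: [0, 0]
Step 5: [0, 0, 0]
Step 6: [0, 0, 0, 0]
Step 7: [0, 0, 0]
Step 8: [0, 0, 0]
Step 9: [0, 1]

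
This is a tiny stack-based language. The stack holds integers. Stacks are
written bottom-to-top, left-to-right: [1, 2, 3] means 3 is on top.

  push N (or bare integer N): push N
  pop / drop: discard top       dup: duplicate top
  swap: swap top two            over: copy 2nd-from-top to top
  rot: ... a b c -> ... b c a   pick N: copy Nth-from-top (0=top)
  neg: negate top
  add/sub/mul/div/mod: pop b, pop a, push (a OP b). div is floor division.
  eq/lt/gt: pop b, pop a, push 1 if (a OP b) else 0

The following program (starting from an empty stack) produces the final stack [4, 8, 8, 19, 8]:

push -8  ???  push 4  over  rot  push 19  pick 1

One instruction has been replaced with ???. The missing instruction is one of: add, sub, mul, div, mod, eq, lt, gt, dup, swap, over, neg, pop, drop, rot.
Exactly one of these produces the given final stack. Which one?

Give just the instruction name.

Answer: neg

Derivation:
Stack before ???: [-8]
Stack after ???:  [8]
The instruction that transforms [-8] -> [8] is: neg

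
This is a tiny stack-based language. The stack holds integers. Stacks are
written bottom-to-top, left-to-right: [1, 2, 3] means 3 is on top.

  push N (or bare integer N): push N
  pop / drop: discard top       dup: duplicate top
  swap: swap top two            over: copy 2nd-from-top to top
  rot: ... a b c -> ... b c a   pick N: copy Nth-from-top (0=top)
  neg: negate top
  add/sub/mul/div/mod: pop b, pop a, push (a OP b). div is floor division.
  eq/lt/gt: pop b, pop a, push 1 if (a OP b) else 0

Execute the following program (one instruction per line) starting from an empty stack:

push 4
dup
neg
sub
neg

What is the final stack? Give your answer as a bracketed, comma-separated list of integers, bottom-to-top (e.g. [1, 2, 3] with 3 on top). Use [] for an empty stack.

Answer: [-8]

Derivation:
After 'push 4': [4]
After 'dup': [4, 4]
After 'neg': [4, -4]
After 'sub': [8]
After 'neg': [-8]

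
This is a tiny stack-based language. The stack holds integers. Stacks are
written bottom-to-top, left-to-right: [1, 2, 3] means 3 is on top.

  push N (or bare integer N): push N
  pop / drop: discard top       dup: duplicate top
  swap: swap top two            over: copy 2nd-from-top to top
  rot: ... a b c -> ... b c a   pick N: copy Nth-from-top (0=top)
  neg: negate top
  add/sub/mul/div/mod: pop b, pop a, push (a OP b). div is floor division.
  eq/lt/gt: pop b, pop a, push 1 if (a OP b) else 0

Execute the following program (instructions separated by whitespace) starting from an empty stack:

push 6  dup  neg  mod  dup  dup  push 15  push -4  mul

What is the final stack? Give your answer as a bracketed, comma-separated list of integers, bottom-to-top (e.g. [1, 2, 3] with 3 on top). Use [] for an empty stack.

Answer: [0, 0, 0, -60]

Derivation:
After 'push 6': [6]
After 'dup': [6, 6]
After 'neg': [6, -6]
After 'mod': [0]
After 'dup': [0, 0]
After 'dup': [0, 0, 0]
After 'push 15': [0, 0, 0, 15]
After 'push -4': [0, 0, 0, 15, -4]
After 'mul': [0, 0, 0, -60]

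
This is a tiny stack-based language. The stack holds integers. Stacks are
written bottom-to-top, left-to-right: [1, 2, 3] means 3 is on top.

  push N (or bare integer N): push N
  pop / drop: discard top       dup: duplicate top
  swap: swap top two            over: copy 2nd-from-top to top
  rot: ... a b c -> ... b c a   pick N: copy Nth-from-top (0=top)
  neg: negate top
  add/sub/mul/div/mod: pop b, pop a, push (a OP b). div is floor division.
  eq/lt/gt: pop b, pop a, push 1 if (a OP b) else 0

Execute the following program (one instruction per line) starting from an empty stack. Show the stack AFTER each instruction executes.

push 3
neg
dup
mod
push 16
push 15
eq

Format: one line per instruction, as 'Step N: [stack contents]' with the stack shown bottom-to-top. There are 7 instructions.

Step 1: [3]
Step 2: [-3]
Step 3: [-3, -3]
Step 4: [0]
Step 5: [0, 16]
Step 6: [0, 16, 15]
Step 7: [0, 0]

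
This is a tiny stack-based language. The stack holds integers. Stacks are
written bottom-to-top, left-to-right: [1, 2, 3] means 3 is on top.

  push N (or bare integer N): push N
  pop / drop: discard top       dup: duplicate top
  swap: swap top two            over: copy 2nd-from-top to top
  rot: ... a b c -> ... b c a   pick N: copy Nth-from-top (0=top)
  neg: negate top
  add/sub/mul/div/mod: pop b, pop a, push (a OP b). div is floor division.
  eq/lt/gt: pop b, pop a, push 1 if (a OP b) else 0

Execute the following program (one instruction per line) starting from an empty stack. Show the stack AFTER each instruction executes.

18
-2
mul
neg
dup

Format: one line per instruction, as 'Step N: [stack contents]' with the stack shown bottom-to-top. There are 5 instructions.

Step 1: [18]
Step 2: [18, -2]
Step 3: [-36]
Step 4: [36]
Step 5: [36, 36]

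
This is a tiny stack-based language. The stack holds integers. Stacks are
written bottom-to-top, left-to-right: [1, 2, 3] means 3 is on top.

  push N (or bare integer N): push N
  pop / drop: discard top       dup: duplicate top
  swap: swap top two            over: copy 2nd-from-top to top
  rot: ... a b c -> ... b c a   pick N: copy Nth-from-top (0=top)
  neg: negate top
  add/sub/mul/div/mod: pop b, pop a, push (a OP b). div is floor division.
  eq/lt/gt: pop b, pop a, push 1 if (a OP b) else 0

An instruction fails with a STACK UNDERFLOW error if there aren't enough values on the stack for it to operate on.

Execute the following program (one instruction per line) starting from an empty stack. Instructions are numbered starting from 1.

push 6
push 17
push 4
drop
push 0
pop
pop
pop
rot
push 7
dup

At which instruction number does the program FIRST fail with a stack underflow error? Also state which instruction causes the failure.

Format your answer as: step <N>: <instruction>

Step 1 ('push 6'): stack = [6], depth = 1
Step 2 ('push 17'): stack = [6, 17], depth = 2
Step 3 ('push 4'): stack = [6, 17, 4], depth = 3
Step 4 ('drop'): stack = [6, 17], depth = 2
Step 5 ('push 0'): stack = [6, 17, 0], depth = 3
Step 6 ('pop'): stack = [6, 17], depth = 2
Step 7 ('pop'): stack = [6], depth = 1
Step 8 ('pop'): stack = [], depth = 0
Step 9 ('rot'): needs 3 value(s) but depth is 0 — STACK UNDERFLOW

Answer: step 9: rot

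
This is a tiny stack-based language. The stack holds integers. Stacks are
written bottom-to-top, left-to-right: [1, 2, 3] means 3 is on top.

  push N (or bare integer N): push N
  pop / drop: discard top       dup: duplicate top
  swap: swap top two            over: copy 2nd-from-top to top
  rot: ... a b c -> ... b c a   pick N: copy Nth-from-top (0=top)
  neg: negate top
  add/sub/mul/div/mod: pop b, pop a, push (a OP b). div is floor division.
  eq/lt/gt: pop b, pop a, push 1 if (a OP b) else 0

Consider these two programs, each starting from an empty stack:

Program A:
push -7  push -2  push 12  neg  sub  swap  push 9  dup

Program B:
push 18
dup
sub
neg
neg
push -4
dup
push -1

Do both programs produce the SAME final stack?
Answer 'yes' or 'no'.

Program A trace:
  After 'push -7': [-7]
  After 'push -2': [-7, -2]
  After 'push 12': [-7, -2, 12]
  After 'neg': [-7, -2, -12]
  After 'sub': [-7, 10]
  After 'swap': [10, -7]
  After 'push 9': [10, -7, 9]
  After 'dup': [10, -7, 9, 9]
Program A final stack: [10, -7, 9, 9]

Program B trace:
  After 'push 18': [18]
  After 'dup': [18, 18]
  After 'sub': [0]
  After 'neg': [0]
  After 'neg': [0]
  After 'push -4': [0, -4]
  After 'dup': [0, -4, -4]
  After 'push -1': [0, -4, -4, -1]
Program B final stack: [0, -4, -4, -1]
Same: no

Answer: no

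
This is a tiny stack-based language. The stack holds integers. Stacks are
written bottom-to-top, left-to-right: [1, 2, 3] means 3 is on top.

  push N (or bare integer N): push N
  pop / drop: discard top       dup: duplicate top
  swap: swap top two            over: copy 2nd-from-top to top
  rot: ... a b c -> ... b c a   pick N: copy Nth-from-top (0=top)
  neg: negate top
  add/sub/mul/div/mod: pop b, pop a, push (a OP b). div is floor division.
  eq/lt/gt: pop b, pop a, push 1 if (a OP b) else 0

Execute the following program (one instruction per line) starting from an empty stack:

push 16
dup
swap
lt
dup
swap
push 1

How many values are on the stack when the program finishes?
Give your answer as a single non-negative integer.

After 'push 16': stack = [16] (depth 1)
After 'dup': stack = [16, 16] (depth 2)
After 'swap': stack = [16, 16] (depth 2)
After 'lt': stack = [0] (depth 1)
After 'dup': stack = [0, 0] (depth 2)
After 'swap': stack = [0, 0] (depth 2)
After 'push 1': stack = [0, 0, 1] (depth 3)

Answer: 3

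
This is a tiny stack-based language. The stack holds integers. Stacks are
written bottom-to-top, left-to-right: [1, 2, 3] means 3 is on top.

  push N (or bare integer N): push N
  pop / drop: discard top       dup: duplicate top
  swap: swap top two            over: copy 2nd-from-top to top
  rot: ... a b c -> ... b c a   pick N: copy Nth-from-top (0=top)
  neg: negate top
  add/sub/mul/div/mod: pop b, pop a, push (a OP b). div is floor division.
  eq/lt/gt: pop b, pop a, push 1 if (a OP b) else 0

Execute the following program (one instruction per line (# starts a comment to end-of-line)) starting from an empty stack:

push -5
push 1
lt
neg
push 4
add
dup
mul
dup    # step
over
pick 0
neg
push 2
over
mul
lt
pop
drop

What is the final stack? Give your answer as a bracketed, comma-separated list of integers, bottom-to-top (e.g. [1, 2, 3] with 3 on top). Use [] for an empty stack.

After 'push -5': [-5]
After 'push 1': [-5, 1]
After 'lt': [1]
After 'neg': [-1]
After 'push 4': [-1, 4]
After 'add': [3]
After 'dup': [3, 3]
After 'mul': [9]
After 'dup': [9, 9]
After 'over': [9, 9, 9]
After 'pick 0': [9, 9, 9, 9]
After 'neg': [9, 9, 9, -9]
After 'push 2': [9, 9, 9, -9, 2]
After 'over': [9, 9, 9, -9, 2, -9]
After 'mul': [9, 9, 9, -9, -18]
After 'lt': [9, 9, 9, 0]
After 'pop': [9, 9, 9]
After 'drop': [9, 9]

Answer: [9, 9]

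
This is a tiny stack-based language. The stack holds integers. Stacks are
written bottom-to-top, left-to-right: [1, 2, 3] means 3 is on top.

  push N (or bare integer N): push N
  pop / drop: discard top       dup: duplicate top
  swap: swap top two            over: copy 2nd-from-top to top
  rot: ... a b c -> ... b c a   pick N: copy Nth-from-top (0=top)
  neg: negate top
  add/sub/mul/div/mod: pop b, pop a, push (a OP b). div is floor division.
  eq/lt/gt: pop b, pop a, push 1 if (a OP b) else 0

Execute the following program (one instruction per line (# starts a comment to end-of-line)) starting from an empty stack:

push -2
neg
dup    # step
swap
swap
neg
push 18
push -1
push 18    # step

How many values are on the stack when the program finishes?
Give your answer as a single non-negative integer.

After 'push -2': stack = [-2] (depth 1)
After 'neg': stack = [2] (depth 1)
After 'dup': stack = [2, 2] (depth 2)
After 'swap': stack = [2, 2] (depth 2)
After 'swap': stack = [2, 2] (depth 2)
After 'neg': stack = [2, -2] (depth 2)
After 'push 18': stack = [2, -2, 18] (depth 3)
After 'push -1': stack = [2, -2, 18, -1] (depth 4)
After 'push 18': stack = [2, -2, 18, -1, 18] (depth 5)

Answer: 5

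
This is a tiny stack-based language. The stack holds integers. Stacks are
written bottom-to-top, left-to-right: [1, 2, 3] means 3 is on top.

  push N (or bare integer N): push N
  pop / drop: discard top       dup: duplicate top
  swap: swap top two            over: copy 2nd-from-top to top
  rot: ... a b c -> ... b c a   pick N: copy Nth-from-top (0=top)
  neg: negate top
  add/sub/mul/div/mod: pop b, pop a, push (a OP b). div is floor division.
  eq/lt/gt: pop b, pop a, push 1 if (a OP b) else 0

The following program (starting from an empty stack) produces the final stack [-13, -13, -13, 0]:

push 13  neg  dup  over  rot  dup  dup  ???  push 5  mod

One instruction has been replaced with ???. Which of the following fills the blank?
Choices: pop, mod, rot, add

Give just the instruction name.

Answer: mod

Derivation:
Stack before ???: [-13, -13, -13, -13, -13]
Stack after ???:  [-13, -13, -13, 0]
Checking each choice:
  pop: produces [-13, -13, -13, 2]
  mod: MATCH
  rot: produces [-13, -13, -13, -13, 2]
  add: produces [-13, -13, -13, 4]


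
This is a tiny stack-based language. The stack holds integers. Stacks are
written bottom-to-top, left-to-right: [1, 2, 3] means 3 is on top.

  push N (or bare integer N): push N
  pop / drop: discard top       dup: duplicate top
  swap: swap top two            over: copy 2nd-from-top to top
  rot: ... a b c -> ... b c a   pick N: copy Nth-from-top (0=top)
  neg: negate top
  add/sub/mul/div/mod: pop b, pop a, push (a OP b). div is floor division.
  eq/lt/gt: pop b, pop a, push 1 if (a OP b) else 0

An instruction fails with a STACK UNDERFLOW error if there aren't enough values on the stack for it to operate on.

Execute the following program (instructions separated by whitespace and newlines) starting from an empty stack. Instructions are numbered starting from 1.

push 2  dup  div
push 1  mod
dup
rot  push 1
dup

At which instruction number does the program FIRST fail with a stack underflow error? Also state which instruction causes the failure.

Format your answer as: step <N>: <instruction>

Answer: step 7: rot

Derivation:
Step 1 ('push 2'): stack = [2], depth = 1
Step 2 ('dup'): stack = [2, 2], depth = 2
Step 3 ('div'): stack = [1], depth = 1
Step 4 ('push 1'): stack = [1, 1], depth = 2
Step 5 ('mod'): stack = [0], depth = 1
Step 6 ('dup'): stack = [0, 0], depth = 2
Step 7 ('rot'): needs 3 value(s) but depth is 2 — STACK UNDERFLOW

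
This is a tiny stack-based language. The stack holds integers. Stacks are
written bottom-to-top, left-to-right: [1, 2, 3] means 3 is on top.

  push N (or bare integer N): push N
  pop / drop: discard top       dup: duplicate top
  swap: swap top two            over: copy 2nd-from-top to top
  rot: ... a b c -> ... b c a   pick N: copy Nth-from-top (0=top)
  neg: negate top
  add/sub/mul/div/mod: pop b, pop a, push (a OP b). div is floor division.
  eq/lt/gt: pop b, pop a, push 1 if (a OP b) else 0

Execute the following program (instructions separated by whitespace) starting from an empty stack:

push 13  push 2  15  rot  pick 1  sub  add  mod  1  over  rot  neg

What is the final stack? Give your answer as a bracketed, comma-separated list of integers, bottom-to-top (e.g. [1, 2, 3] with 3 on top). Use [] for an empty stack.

After 'push 13': [13]
After 'push 2': [13, 2]
After 'push 15': [13, 2, 15]
After 'rot': [2, 15, 13]
After 'pick 1': [2, 15, 13, 15]
After 'sub': [2, 15, -2]
After 'add': [2, 13]
After 'mod': [2]
After 'push 1': [2, 1]
After 'over': [2, 1, 2]
After 'rot': [1, 2, 2]
After 'neg': [1, 2, -2]

Answer: [1, 2, -2]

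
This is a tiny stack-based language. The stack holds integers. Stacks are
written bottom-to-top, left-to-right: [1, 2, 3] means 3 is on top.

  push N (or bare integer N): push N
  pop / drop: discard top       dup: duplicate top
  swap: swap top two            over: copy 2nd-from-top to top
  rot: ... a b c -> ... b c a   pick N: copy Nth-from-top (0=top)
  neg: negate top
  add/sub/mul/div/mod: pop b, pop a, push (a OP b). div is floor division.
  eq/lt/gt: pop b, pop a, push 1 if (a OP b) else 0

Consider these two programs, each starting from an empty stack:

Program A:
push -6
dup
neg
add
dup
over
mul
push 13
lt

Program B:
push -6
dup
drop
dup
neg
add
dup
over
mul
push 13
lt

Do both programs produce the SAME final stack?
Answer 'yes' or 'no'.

Answer: yes

Derivation:
Program A trace:
  After 'push -6': [-6]
  After 'dup': [-6, -6]
  After 'neg': [-6, 6]
  After 'add': [0]
  After 'dup': [0, 0]
  After 'over': [0, 0, 0]
  After 'mul': [0, 0]
  After 'push 13': [0, 0, 13]
  After 'lt': [0, 1]
Program A final stack: [0, 1]

Program B trace:
  After 'push -6': [-6]
  After 'dup': [-6, -6]
  After 'drop': [-6]
  After 'dup': [-6, -6]
  After 'neg': [-6, 6]
  After 'add': [0]
  After 'dup': [0, 0]
  After 'over': [0, 0, 0]
  After 'mul': [0, 0]
  After 'push 13': [0, 0, 13]
  After 'lt': [0, 1]
Program B final stack: [0, 1]
Same: yes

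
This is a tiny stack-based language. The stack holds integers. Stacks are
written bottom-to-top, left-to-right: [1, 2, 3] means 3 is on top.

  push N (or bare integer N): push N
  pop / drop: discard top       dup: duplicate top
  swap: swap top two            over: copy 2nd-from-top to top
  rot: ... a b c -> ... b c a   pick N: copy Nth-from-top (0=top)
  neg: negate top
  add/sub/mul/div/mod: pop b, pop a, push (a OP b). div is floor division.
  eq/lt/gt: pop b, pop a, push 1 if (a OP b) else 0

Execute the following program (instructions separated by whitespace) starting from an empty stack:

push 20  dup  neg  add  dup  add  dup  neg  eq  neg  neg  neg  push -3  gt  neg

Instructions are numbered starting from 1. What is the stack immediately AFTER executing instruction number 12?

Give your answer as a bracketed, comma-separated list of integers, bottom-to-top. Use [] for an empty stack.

Answer: [-1]

Derivation:
Step 1 ('push 20'): [20]
Step 2 ('dup'): [20, 20]
Step 3 ('neg'): [20, -20]
Step 4 ('add'): [0]
Step 5 ('dup'): [0, 0]
Step 6 ('add'): [0]
Step 7 ('dup'): [0, 0]
Step 8 ('neg'): [0, 0]
Step 9 ('eq'): [1]
Step 10 ('neg'): [-1]
Step 11 ('neg'): [1]
Step 12 ('neg'): [-1]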